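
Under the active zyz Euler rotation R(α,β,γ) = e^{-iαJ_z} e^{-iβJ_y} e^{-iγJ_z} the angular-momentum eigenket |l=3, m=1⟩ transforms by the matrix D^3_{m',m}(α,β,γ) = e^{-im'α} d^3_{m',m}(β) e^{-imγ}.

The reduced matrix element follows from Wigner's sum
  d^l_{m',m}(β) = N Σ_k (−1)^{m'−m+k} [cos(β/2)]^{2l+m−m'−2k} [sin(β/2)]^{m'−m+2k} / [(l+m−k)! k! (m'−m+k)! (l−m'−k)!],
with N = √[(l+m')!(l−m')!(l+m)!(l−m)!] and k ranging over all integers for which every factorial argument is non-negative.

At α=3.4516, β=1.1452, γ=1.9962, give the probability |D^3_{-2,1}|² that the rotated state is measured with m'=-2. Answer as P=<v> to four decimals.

Split into d^3_{-2,1}(β=1.1452) × two z-phases.
Half-angle: c=0.840495, s=0.541819. N=√(1·120·24·2)=75.894664
k∈{3,4} keeps every argument non-negative
  k=3: (−1)^0·75.8947/(12)·0.8405^3·0.5418^3 = +0.597308
  k=4: (−1)^1·75.8947/(24)·0.8405^1·0.5418^5 = -0.124110
d^3_{-2,1}(1.1452) = +0.597308 -0.124110 = +0.473198
|D^3_{-2,1}|² = |d^3_{-2,1}(β)|² = (+0.473198)² = 0.223917 (the z-rotation phases have unit modulus)

P=0.2239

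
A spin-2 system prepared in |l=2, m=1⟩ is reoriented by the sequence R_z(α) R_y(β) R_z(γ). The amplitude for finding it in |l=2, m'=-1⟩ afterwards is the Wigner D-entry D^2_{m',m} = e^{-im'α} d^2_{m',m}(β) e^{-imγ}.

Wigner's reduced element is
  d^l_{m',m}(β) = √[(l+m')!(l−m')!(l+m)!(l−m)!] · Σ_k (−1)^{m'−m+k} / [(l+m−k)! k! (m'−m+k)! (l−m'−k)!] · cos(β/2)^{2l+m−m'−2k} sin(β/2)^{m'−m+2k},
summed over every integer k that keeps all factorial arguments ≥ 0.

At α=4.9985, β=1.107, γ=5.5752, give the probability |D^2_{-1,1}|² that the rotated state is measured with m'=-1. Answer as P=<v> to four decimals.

P=0.2741

First d^2_{-1,1}(β=1.107), then the phase factors e^{-i(-1)α} and e^{-i(1)γ}:
c=cos(1.107/2)=0.850690, s=sin(1.107/2)=0.525668; N=√[1·6·6·1]=6.000000
k: max(0,(1)−(-1))=2 … min(2+(1),2−(-1))=3
  k=2: (−1)^0·6.0000/(2)·0.8507^2·0.5257^2 = +0.599911
  k=3: (−1)^1·6.0000/(6)·0.8507^0·0.5257^4 = -0.076356
d^2_{-1,1}(1.107) = +0.599911 -0.076356 = +0.523554
|D^2_{-1,1}|² = |d^2_{-1,1}(β)|² = (+0.523554)² = 0.274109 (the z-rotation phases have unit modulus)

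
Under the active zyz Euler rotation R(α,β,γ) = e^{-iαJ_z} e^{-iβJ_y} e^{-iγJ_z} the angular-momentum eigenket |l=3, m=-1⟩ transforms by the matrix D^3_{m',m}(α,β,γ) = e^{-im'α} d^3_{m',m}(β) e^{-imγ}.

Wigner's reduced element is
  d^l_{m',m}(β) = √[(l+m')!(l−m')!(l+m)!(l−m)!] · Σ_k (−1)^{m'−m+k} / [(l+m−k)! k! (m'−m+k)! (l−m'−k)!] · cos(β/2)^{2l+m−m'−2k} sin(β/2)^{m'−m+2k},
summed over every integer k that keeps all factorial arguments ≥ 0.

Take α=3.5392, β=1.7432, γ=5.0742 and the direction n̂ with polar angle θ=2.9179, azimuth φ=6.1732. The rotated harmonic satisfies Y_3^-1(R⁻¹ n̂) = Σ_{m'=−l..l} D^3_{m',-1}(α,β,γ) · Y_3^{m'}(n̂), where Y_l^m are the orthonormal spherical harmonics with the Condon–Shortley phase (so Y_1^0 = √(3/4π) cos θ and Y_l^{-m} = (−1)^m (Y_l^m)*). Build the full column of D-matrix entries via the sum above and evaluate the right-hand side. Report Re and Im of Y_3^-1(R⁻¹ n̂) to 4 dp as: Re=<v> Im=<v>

Need the full column D^3_{m',-1} for m'=−3..3 at α=3.5392, β=1.7432, γ=5.0742.
cos(β/2)=0.643603, sin(β/2)=0.765360
d^3_{-3,-1}: single k=2 term ⇒ +0.389268;  D = -0.389217+0.006292i
d^3_{-2,-1}: k∈[1..2] ⇒ +0.267273 -0.755928 = -0.488655;  D = -0.447418+0.196471i
d^3_{-1,-1}: k∈[0..2] ⇒ +0.071073 -0.804068 +0.852804 = +0.119810;  D = -0.082489+0.086890i
d^3_{0,-1}: k∈[0..2] ⇒ -0.292783 +1.242117 -0.585513 = +0.363821;  D = +0.128781-0.340266i
d^3_{1,-1}: k∈[0..2] ⇒ +0.603051 -1.137072 +0.200999 = -0.333023;  D = -0.011918-0.332809i
d^3_{2,-1}: k∈[0..1] ⇒ -0.755928 +0.534498 = -0.221430;  D = +0.092992+0.200957i
d^3_{3,-1}: single k=0 term ⇒ +0.550483;  D = +0.406594+0.371097i
Y_3^{m'}(θ=2.9179,φ=6.1732) and Σ D·Y over m':
  (-0.3892+0.0063i)·(+0.0043+0.0015i)  (-0.4474+0.1965i)·(-0.0479-0.0107i)  (-0.0825+0.0869i)·(+0.2675+0.0295i)  (+0.1288-0.3403i)·(-0.6382+0.0000i)  (-0.0119-0.3328i)·(-0.2675+0.0295i)  (+0.0930+0.2010i)·(-0.0479+0.0107i)  (+0.4066+0.3711i)·(-0.0043+0.0015i)
Y_3^-1(R⁻¹ n̂) = -0.080877+0.311865i

Re=-0.0809 Im=0.3119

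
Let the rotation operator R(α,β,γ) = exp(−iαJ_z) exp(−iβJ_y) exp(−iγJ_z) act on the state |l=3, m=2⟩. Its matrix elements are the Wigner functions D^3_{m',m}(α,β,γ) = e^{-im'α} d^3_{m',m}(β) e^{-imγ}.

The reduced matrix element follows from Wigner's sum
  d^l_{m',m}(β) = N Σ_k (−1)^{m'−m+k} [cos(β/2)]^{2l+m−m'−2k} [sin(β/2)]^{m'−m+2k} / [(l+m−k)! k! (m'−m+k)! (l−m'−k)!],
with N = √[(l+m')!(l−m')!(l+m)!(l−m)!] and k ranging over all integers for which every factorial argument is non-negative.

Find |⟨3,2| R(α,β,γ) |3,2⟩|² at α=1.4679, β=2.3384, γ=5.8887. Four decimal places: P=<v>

P=0.0091

D^3_{2,2}(1.4679,2.3384,5.8887) = e^{-i·2·1.4679}·d^3_{2,2}(2.3384)·e^{-i·2·5.8887}. Compute d first:
With c≡cos(β/2)=0.390888 and s≡sin(β/2)=0.920438, N=[120·1·120·1]^{1/2}=120.000000
k: max(0,(2)−(2))=0 … min(3+(2),3−(2))=1
  k=0: (−1)^0·120.0000/(120)·0.3909^6·0.9204^0 = +0.003567
  k=1: (−1)^1·120.0000/(24)·0.3909^4·0.9204^2 = -0.098894
d^3_{2,2}(2.3384) = +0.003567 -0.098894 = -0.095327
|D^3_{2,2}|² = |d^3_{2,2}(β)|² = (-0.095327)² = 0.009087 (the z-rotation phases have unit modulus)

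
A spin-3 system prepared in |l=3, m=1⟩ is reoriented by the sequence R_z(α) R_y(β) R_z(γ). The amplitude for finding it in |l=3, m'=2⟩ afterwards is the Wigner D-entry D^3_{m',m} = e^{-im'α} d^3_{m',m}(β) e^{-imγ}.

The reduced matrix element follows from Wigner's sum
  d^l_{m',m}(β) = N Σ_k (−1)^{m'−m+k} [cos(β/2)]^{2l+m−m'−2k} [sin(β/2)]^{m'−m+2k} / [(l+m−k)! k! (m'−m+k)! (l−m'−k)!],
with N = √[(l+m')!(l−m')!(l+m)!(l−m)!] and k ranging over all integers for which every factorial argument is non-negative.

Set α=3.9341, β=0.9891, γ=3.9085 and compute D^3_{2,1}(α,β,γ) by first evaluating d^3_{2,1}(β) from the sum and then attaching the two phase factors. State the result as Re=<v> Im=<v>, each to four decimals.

First d^3_{2,1}(β=0.9891), then the phase factors e^{-i(2)α} and e^{-i(1)γ}:
c=cos(0.9891/2)=0.880182, s=sin(0.9891/2)=0.474636; N=√[120·1·24·2]=75.894664
The bounds max(0,m−m')=0 and min(l+m,l−m')=1 give 2 terms
  k=0: (−1)^1·75.8947/(24)·0.8802^5·0.4746^1 = -0.792910
  k=1: (−1)^2·75.8947/(12)·0.8802^3·0.4746^3 = +0.461136
d^3_{2,1}(0.9891) = -0.792910 +0.461136 = -0.331774
D = (-0.014218-0.999899i)·(-0.331774)·(-0.720060+0.693912i) = -0.233595-0.235600i

Re=-0.2336 Im=-0.2356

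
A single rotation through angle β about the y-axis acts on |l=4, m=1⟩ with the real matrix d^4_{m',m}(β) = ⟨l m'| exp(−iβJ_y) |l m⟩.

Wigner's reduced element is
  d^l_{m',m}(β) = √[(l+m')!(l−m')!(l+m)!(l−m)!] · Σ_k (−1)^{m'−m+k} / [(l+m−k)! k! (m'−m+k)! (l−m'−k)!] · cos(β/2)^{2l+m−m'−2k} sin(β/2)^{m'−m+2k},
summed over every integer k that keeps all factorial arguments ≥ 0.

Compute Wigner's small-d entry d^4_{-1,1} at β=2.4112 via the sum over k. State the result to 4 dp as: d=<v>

d=0.3378

d^4_{-1,1}(β=2.4112) via Wigner's sum:
Half-angle: c=0.357133, s=0.934054. N=√(6·120·120·6)=720.000000
k∈{2,3,4,5} keeps every argument non-negative
  k=2: (−1)^0·720.0000/(72)·0.3571^6·0.9341^2 = +0.018102
  k=3: (−1)^1·720.0000/(24)·0.3571^4·0.9341^4 = -0.371473
  k=4: (−1)^2·720.0000/(48)·0.3571^2·0.9341^6 = +1.270520
  k=5: (−1)^3·720.0000/(720)·0.3571^0·0.9341^8 = -0.579395
d^4_{-1,1}(2.4112) = +0.018102 -0.371473 +1.270520 -0.579395 = +0.337754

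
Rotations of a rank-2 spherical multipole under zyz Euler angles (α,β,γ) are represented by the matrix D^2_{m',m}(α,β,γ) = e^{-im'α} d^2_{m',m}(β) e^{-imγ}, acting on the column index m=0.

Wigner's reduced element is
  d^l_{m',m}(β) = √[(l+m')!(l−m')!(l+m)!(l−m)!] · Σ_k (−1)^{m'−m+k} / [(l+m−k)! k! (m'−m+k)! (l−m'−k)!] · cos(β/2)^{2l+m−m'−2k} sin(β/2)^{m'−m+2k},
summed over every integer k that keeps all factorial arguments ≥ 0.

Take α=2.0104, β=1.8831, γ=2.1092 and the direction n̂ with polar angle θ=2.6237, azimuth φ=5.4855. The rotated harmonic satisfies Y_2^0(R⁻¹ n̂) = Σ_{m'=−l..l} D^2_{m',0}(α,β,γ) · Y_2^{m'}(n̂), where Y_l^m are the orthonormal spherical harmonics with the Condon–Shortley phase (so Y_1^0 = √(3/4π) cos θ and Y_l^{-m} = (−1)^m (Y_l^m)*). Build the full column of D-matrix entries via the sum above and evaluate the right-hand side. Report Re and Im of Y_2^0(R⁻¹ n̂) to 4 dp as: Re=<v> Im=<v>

Need the full column D^2_{m',0} for m'=−2..2 at α=2.0104, β=1.8831, γ=2.1092.
cos(β/2)=0.588536, sin(β/2)=0.808471
d^2_{-2,0}: single k=2 term ⇒ +0.554562;  D = -0.353679-0.427142i
d^2_{-1,0}: k∈[1..2] ⇒ +0.403700 -0.761802 = -0.358102;  D = +0.152402-0.324054i
d^2_{0,0}: k∈[0..2] ⇒ +0.119975 -0.905596 +0.427227 = -0.358395;  D = -0.358395+0.000000i
d^2_{1,0}: k∈[0..1] ⇒ -0.403700 +0.761802 = +0.358102;  D = -0.152402-0.324054i
d^2_{2,0}: single k=0 term ⇒ +0.554562;  D = -0.353679+0.427142i
Y_2^{m'}(θ=2.6237,φ=5.4855) and Σ D·Y over m':
  (-0.3537-0.4271i)·(-0.0023+0.0946i)  (+0.1524-0.3241i)·(-0.2321-0.2378i)  (-0.3584+0.0000i)·(+0.3989+0.0000i)  (-0.1524-0.3241i)·(+0.2321-0.2378i)  (-0.3537+0.4271i)·(-0.0023-0.0946i)
Y_2^0(R⁻¹ n̂) = -0.285350+0.000000i

Re=-0.2854 Im=0.0000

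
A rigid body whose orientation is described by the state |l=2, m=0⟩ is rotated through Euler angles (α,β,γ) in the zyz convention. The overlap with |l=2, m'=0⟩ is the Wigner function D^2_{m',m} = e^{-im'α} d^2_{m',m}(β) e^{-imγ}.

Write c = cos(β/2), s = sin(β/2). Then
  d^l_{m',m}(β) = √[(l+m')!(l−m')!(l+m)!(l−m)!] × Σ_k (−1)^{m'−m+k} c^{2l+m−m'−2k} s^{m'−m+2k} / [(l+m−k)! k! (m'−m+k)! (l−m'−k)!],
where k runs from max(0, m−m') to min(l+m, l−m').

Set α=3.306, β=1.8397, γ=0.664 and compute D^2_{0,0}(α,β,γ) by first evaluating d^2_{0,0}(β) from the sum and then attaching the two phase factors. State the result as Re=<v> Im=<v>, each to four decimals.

Re=-0.3941 Im=0.0000

First d^2_{0,0}(β=1.8397), then the phase factors e^{-i(0)α} and e^{-i(0)γ}:
Half-angle: c=0.605939, s=0.795511. N=√(2·2·2·2)=4.000000
k∈{0,1,2} keeps every argument non-negative
  k=0: (−1)^0·4.0000/(4)·0.6059^4·0.7955^0 = +0.134808
  k=1: (−1)^1·4.0000/(1)·0.6059^2·0.7955^2 = -0.929417
  k=2: (−1)^2·4.0000/(4)·0.6059^0·0.7955^4 = +0.400483
d^2_{0,0}(1.8397) = +0.134808 -0.929417 +0.400483 = -0.394125
D = (+1.000000+0.000000i)·(-0.394125)·(+1.000000+0.000000i) = -0.394125+0.000000i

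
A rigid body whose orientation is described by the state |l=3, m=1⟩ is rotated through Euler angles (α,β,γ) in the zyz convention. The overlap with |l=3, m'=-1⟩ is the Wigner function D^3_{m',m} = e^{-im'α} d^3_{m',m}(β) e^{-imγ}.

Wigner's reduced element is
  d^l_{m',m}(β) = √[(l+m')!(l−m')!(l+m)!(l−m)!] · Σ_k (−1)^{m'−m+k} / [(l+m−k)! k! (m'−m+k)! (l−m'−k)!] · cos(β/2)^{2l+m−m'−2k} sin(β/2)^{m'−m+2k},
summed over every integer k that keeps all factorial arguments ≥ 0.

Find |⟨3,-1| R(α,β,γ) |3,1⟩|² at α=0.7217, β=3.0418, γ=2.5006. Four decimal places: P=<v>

D^3_{-1,1}(0.7217,3.0418,2.5006) = e^{-i·-1·0.7217}·d^3_{-1,1}(3.0418)·e^{-i·1·2.5006}. Compute d first:
With c≡cos(β/2)=0.049876 and s≡sin(β/2)=0.998755, N=[2·24·24·2]^{1/2}=48.000000
The bounds max(0,m−m')=2 and min(l+m,l−m')=4 give 3 terms
  k=2: (−1)^0·48.0000/(8)·0.0499^4·0.9988^2 = +0.000037
  k=3: (−1)^1·48.0000/(6)·0.0499^2·0.9988^4 = -0.019802
  k=4: (−1)^2·48.0000/(48)·0.0499^0·0.9988^6 = +0.992556
d^3_{-1,1}(3.0418) = +0.000037 -0.019802 +0.992556 = +0.972791
|D^3_{-1,1}|² = |d^3_{-1,1}(β)|² = (+0.972791)² = 0.946323 (the z-rotation phases have unit modulus)

P=0.9463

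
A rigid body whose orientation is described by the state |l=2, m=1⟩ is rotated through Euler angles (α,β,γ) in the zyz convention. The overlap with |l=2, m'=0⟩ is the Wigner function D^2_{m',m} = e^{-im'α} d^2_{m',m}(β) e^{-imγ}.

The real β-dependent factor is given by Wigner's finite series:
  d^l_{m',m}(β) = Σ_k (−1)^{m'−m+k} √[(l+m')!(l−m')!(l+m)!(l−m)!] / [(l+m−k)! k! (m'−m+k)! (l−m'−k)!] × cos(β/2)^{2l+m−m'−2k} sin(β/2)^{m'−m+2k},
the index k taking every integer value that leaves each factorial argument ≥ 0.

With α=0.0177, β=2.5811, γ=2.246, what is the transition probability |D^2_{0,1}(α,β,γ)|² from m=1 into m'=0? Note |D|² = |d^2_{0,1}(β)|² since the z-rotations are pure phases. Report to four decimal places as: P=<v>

D^2_{0,1}(0.0177,2.5811,2.246) = e^{-i·0·0.0177}·d^2_{0,1}(2.5811)·e^{-i·1·2.246}. Compute d first:
With c≡cos(β/2)=0.276592 and s≡sin(β/2)=0.960987, N=[2·2·6·1]^{1/2}=4.898979
k∈{1,2} keeps every argument non-negative
  k=1: (−1)^0·4.8990/(2)·0.2766^3·0.9610^1 = +0.049810
  k=2: (−1)^1·4.8990/(2)·0.2766^1·0.9610^3 = -0.601269
d^2_{0,1}(2.5811) = +0.049810 -0.601269 = -0.551459
|D^2_{0,1}|² = |d^2_{0,1}(β)|² = (-0.551459)² = 0.304107 (the z-rotation phases have unit modulus)

P=0.3041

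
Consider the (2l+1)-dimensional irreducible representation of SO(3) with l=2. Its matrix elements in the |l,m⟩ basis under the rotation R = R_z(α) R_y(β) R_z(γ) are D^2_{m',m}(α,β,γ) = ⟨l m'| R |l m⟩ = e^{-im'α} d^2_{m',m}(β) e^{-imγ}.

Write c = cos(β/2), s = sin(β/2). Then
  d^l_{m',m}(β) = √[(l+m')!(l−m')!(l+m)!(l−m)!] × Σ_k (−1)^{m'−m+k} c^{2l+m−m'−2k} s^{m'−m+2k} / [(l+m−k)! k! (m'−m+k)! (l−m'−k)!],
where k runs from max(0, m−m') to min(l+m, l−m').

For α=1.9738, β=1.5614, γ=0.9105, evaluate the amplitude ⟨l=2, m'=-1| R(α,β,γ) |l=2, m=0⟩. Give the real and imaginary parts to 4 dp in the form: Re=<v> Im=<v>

Split into d^2_{-1,0}(β=1.5614) × two z-phases.
With c≡cos(β/2)=0.710421 and s≡sin(β/2)=0.703777, N=[1·6·2·2]^{1/2}=4.898979
The bounds max(0,m−m')=1 and min(l+m,l−m')=2 give 2 terms
  k=1: (−1)^0·4.8990/(2)·0.7104^3·0.7038^1 = +0.618099
  k=2: (−1)^1·4.8990/(2)·0.7104^1·0.7038^3 = -0.606592
d^2_{-1,0}(1.5614) = +0.618099 -0.606592 = +0.011507
Phases: e^{-i·(-1)·1.9738}=-0.392183+0.919887i, e^{-i·(0)·0.9105}=+1.000000+0.000000i ⇒ D=-0.004513+0.010586i

Re=-0.0045 Im=0.0106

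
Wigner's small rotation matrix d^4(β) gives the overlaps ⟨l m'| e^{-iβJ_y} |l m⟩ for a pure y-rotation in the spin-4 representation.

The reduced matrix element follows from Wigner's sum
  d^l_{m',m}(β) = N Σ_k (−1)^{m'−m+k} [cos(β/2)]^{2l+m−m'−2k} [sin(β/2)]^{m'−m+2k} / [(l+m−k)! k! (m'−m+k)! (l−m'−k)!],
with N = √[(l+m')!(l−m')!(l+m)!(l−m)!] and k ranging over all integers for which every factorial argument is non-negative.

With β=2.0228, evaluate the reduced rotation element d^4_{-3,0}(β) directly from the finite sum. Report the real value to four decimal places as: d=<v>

d=-0.4703

d^4_{-3,0}(β=2.0228) via Wigner's sum:
c=cos(2.0228/2)=0.530675, s=sin(2.0228/2)=0.847576; N=√[1·5040·24·24]=1703.830978
k∈{3,4} keeps every argument non-negative
  k=3: (−1)^0·1703.8310/(144)·0.5307^5·0.8476^3 = +0.303208
  k=4: (−1)^1·1703.8310/(144)·0.5307^3·0.8476^5 = -0.773466
d^4_{-3,0}(2.0228) = +0.303208 -0.773466 = -0.470258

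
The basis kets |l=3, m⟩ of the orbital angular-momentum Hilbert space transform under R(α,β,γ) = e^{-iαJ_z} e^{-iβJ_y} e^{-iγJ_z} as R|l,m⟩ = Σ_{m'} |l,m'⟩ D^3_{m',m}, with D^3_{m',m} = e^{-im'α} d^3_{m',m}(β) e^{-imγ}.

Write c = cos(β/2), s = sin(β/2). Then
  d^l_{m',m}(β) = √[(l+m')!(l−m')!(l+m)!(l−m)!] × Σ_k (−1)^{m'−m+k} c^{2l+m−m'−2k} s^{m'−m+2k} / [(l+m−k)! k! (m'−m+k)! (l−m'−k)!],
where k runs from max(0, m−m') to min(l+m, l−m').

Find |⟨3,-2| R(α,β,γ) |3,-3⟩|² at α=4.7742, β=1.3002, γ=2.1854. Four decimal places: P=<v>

First d^3_{-2,-3}(β=1.3002), then the phase factors e^{-i(-2)α} and e^{-i(-3)γ}:
Half-angle: c=0.796023, s=0.605266. N=√(1·120·1·720)=293.938769
Admissible k: 0..0 (factorial args all ≥0)
  k=0: (−1)^1·293.9388/(120)·0.7960^5·0.6053^1 = -0.473861
d^3_{-2,-3}(1.3002) = -0.473861
|D^3_{-2,-3}|² = |d^3_{-2,-3}(β)|² = (-0.473861)² = 0.224544 (the z-rotation phases have unit modulus)

P=0.2245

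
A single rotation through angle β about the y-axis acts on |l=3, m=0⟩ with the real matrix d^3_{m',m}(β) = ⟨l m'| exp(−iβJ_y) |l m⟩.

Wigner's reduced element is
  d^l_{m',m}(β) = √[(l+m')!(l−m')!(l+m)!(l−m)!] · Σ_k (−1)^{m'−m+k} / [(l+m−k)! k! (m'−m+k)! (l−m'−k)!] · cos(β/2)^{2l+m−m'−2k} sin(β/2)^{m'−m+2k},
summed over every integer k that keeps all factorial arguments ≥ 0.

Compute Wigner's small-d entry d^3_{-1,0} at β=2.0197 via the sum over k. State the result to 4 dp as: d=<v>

d^3_{-1,0}(β=2.0197) via Wigner's sum:
c=cos(2.0197/2)=0.531988, s=sin(2.0197/2)=0.846752; N=√[2·24·6·6]=41.569219
k∈{1,2,3} keeps every argument non-negative
  k=1: (−1)^0·41.5692/(12)·0.5320^5·0.8468^1 = +0.124984
  k=2: (−1)^1·41.5692/(4)·0.5320^3·0.8468^3 = -0.949917
  k=3: (−1)^2·41.5692/(12)·0.5320^1·0.8468^5 = +0.802183
d^3_{-1,0}(2.0197) = +0.124984 -0.949917 +0.802183 = -0.022749

d=-0.0227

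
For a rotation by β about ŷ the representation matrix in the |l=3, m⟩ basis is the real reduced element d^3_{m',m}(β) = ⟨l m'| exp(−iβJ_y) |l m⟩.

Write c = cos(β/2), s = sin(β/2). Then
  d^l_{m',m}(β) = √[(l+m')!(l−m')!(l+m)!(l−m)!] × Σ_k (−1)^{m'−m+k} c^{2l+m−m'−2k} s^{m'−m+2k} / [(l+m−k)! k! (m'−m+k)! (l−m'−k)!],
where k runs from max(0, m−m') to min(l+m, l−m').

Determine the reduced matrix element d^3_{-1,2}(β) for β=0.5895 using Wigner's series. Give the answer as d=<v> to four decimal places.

d^3_{-1,2}(β=0.5895) via Wigner's sum:
With c≡cos(β/2)=0.956875 and s≡sin(β/2)=0.290501, N=[2·24·120·1]^{1/2}=75.894664
Admissible k: 3..4 (factorial args all ≥0)
  k=3: (−1)^0·75.8947/(12)·0.9569^3·0.2905^3 = +0.135843
  k=4: (−1)^1·75.8947/(24)·0.9569^1·0.2905^5 = -0.006260
d^3_{-1,2}(0.5895) = +0.135843 -0.006260 = +0.129583

d=0.1296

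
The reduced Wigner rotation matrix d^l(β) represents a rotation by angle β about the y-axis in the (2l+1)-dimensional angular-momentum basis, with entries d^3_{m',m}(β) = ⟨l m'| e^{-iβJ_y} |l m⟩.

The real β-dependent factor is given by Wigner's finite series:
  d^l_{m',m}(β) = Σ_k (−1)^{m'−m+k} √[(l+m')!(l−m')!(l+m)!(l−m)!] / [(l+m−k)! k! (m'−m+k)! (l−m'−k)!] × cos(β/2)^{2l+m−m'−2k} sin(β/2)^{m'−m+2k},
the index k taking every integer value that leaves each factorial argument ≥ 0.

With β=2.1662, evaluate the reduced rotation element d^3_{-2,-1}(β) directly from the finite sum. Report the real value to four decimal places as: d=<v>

d^3_{-2,-1}(β=2.1662) via Wigner's sum:
c=cos(2.1662/2)=0.468592, s=sin(2.1662/2)=0.883415; N=√[1·120·2·24]=75.894664
Admissible k: 1..2 (factorial args all ≥0)
  k=1: (−1)^0·75.8947/(24)·0.4686^5·0.8834^1 = +0.063116
  k=2: (−1)^1·75.8947/(12)·0.4686^3·0.8834^3 = -0.448651
d^3_{-2,-1}(2.1662) = +0.063116 -0.448651 = -0.385535

d=-0.3855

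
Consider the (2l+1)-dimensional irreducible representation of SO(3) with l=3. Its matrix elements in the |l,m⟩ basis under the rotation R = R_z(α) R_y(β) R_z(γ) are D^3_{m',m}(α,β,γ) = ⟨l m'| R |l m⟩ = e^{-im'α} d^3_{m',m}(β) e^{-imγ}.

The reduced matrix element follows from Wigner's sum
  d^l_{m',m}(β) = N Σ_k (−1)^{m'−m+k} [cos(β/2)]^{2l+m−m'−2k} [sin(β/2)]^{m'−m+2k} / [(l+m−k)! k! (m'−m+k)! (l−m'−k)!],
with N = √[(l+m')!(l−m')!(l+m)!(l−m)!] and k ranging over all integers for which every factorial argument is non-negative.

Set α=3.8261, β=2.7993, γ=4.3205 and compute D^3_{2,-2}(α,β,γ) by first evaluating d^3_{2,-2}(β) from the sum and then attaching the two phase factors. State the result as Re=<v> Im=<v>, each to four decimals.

D^3_{2,-2}(3.8261,2.7993,4.3205) = e^{-i·2·3.8261}·d^3_{2,-2}(2.7993)·e^{-i·-2·4.3205}. Compute d first:
c=cos(2.7993/2)=0.170312, s=sin(2.7993/2)=0.985390; N=√[120·1·1·120]=120.000000
k∈{0,1} keeps every argument non-negative
  k=0: (−1)^4·120.0000/(24)·0.1703^2·0.9854^4 = +0.136739
  k=1: (−1)^5·120.0000/(120)·0.1703^0·0.9854^6 = -0.915481
d^3_{2,-2}(2.7993) = +0.136739 -0.915481 = -0.778742
D = (+0.200415-0.979711i)·(-0.778742)·(-0.708252+0.705960i) = -0.428069-0.650535i

Re=-0.4281 Im=-0.6505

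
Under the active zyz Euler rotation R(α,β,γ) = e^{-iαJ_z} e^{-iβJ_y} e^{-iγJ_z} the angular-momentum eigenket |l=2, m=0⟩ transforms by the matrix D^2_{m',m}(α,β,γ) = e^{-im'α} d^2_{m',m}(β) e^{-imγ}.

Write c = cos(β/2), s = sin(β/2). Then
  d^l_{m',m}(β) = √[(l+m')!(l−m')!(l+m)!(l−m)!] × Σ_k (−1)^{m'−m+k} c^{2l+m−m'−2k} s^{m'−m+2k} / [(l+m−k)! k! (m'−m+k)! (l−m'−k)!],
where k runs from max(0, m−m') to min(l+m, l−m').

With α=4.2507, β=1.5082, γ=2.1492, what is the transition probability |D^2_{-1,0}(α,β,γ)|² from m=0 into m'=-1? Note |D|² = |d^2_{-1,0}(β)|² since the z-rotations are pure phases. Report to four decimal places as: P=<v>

P=0.0058

Split into d^2_{-1,0}(β=1.5082) × two z-phases.
With c≡cos(β/2)=0.728888 and s≡sin(β/2)=0.684633, N=[1·6·2·2]^{1/2}=4.898979
k: max(0,(0)−(-1))=1 … min(2+(0),2−(-1))=2
  k=1: (−1)^0·4.8990/(2)·0.7289^3·0.6846^1 = +0.649405
  k=2: (−1)^1·4.8990/(2)·0.7289^1·0.6846^3 = -0.572941
d^2_{-1,0}(1.5082) = +0.649405 -0.572941 = +0.076464
|D^2_{-1,0}|² = |d^2_{-1,0}(β)|² = (+0.076464)² = 0.005847 (the z-rotation phases have unit modulus)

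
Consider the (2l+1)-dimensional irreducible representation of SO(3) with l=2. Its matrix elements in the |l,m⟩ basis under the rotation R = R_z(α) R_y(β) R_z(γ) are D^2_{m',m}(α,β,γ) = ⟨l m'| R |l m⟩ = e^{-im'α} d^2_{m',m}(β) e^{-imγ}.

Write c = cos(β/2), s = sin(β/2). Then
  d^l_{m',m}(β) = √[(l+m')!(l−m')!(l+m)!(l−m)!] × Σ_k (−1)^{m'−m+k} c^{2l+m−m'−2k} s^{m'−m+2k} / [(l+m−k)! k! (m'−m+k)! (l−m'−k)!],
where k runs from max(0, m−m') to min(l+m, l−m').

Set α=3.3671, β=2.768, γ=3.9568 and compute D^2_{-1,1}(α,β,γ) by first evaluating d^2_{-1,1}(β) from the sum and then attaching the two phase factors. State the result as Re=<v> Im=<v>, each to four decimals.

Split into d^2_{-1,1}(β=2.768) × two z-phases.
c=cos(2.768/2)=0.185712, s=sin(2.768/2)=0.982604; N=√[1·6·6·1]=6.000000
Admissible k: 2..3 (factorial args all ≥0)
  k=2: (−1)^0·6.0000/(2)·0.1857^2·0.9826^2 = +0.099898
  k=3: (−1)^1·6.0000/(6)·0.1857^0·0.9826^4 = -0.932212
d^2_{-1,1}(2.768) = +0.099898 -0.932212 = -0.832313
Attach z-rotation phases: D = e^{-i(-1)(3.3671)}·(-0.832313)·e^{-i(1)(3.9568)} = -0.691742+0.462859i

Re=-0.6917 Im=0.4629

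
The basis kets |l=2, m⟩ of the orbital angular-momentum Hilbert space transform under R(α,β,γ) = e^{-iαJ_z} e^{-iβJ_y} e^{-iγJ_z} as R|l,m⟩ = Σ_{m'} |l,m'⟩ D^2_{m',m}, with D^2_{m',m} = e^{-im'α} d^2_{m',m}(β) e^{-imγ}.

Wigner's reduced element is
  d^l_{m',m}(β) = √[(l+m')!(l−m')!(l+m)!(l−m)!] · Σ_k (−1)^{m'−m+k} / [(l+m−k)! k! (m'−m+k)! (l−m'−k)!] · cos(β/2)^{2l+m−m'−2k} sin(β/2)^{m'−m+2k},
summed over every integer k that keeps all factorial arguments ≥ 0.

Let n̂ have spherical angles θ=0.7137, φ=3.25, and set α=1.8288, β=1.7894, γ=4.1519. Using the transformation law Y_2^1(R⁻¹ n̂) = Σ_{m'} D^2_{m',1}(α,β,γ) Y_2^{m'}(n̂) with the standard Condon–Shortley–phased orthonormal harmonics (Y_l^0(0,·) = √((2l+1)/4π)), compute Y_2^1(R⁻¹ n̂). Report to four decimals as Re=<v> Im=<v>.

Need the full column D^2_{m',1} for m'=−2..2 at α=1.8288, β=1.7894, γ=4.1519.
cos(β/2)=0.625753, sin(β/2)=0.780021
d^2_{-2,1}: single k=3 term ⇒ +0.593953;  D = +0.522858-0.281781i
d^2_{-1,1}: k∈[2..3] ⇒ +0.714727 -0.370191 = +0.344535;  D = -0.235429-0.251551i
d^2_{0,1}: k∈[1..2] ⇒ +0.468156 -0.727441 = -0.259285;  D = +0.137836-0.219613i
d^2_{1,1}: k∈[0..1] ⇒ +0.153324 -0.714727 = -0.561402;  D = -0.535914-0.167238i
d^2_{2,1}: single k=0 term ⇒ -0.382248;  D = -0.016997+0.381870i
Y_2^{m'}(θ=0.7137,φ=3.25) and Σ D·Y over m':
  (+0.5229-0.2818i)·(+0.1617-0.0356i)  (-0.2354-0.2516i)·(-0.3801+0.0414i)  (+0.1378-0.2196i)·(+0.2253+0.0000i)  (-0.5359-0.1672i)·(+0.3801+0.0414i)  (-0.0170+0.3819i)·(+0.1617+0.0356i)
Y_2^1(R⁻¹ n̂) = -0.007681-0.052385i

Re=-0.0077 Im=-0.0524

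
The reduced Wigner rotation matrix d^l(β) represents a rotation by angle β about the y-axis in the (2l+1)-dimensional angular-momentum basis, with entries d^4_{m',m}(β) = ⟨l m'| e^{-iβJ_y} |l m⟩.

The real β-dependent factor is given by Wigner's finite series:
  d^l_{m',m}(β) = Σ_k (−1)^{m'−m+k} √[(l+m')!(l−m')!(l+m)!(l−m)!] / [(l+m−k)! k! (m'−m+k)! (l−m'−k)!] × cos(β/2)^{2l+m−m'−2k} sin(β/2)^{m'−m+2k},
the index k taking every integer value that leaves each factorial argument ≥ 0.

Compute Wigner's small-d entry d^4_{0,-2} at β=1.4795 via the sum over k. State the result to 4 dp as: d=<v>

d=-0.3692

d^4_{0,-2}(β=1.4795) via Wigner's sum:
Half-angle: c=0.738637, s=0.674103. N=√(24·24·2·720)=910.735966
k: max(0,(-2)−(0))=0 … min(4+(-2),4−(0))=2
  k=0: (−1)^2·910.7360/(96)·0.7386^6·0.6741^2 = +0.700101
  k=1: (−1)^3·910.7360/(36)·0.7386^4·0.6741^4 = -1.554964
  k=2: (−1)^4·910.7360/(96)·0.7386^2·0.6741^6 = +0.485671
d^4_{0,-2}(1.4795) = +0.700101 -1.554964 +0.485671 = -0.369191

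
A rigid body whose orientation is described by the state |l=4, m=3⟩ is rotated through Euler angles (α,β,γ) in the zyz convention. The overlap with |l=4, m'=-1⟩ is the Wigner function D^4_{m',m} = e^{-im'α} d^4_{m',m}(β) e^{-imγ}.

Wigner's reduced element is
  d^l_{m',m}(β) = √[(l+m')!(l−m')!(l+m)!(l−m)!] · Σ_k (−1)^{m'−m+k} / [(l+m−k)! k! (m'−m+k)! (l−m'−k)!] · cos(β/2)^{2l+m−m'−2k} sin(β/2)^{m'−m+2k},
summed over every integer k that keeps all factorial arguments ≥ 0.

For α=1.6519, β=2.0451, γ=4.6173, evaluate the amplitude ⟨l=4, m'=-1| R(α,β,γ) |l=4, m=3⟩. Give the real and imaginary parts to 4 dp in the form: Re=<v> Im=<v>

Re=-0.2943 Im=-0.1129

First d^4_{-1,3}(β=2.0451), then the phase factors e^{-i(-1)α} and e^{-i(3)γ}:
c=cos(2.0451/2)=0.521191, s=sin(2.0451/2)=0.853440; N=√[6·120·5040·1]=1904.940944
k: max(0,(3)−(-1))=4 … min(4+(3),4−(-1))=5
  k=4: (−1)^0·1904.9409/(144)·0.5212^4·0.8534^4 = +0.517845
  k=5: (−1)^1·1904.9409/(240)·0.5212^2·0.8534^6 = -0.833110
d^4_{-1,3}(2.0451) = +0.517845 -0.833110 = -0.315265
D = (-0.081015+0.996713i)·(-0.315265)·(+0.281414-0.959587i) = -0.294342-0.112937i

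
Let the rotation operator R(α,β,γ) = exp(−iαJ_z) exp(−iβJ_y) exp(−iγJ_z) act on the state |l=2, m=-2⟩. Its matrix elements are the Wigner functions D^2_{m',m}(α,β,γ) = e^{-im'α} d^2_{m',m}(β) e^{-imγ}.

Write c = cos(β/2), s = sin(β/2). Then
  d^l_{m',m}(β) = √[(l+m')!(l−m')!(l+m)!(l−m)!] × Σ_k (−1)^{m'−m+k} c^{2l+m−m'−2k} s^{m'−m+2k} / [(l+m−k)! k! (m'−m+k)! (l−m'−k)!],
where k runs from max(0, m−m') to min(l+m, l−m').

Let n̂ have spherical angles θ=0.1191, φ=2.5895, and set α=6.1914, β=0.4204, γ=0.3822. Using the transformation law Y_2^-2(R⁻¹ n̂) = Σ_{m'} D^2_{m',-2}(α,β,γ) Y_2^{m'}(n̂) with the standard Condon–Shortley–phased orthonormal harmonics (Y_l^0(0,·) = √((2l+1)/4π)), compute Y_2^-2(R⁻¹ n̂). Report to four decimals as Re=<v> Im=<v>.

Need the full column D^2_{m',-2} for m'=−2..2 at α=6.1914, β=0.4204, γ=0.3822.
cos(β/2)=0.977989, sin(β/2)=0.208656
d^2_{-2,-2}: single k=0 term ⇒ +0.914821;  D = +0.764798+0.501978i
d^2_{-1,-2}: single k=0 term ⇒ -0.390357;  D = -0.305335-0.243205i
d^2_{0,-2}: single k=0 term ⇒ +0.102001;  D = +0.073624+0.070595i
d^2_{1,-2}: single k=0 term ⇒ -0.017769;  D = -0.011644-0.013421i
d^2_{2,-2}: single k=0 term ⇒ +0.001895;  D = +0.001106+0.001540i
Y_2^{m'}(θ=0.1191,φ=2.5895) and Σ D·Y over m':
  (+0.7648+0.5020i)·(+0.0025+0.0049i)  (-0.3053-0.2432i)·(-0.0776-0.0478i)  (+0.0736+0.0706i)·(+0.6174+0.0000i)  (-0.0116-0.0134i)·(+0.0776-0.0478i)  (+0.0011+0.0015i)·(+0.0025-0.0049i)
Y_2^-2(R⁻¹ n̂) = +0.055423+0.081526i

Re=0.0554 Im=0.0815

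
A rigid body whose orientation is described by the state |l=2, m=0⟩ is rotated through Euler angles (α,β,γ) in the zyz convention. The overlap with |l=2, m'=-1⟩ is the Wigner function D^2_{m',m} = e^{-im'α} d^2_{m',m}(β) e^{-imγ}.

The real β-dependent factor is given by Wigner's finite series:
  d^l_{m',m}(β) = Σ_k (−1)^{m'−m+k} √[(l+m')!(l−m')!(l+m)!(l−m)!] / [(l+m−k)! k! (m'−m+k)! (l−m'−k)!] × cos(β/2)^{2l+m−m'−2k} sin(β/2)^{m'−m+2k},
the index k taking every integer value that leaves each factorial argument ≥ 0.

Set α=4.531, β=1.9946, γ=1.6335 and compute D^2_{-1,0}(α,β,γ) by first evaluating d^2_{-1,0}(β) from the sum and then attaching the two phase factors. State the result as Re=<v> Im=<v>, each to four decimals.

First d^2_{-1,0}(β=1.9946), then the phase factors e^{-i(-1)α} and e^{-i(0)γ}:
Half-angle: c=0.542572, s=0.840009. N=√(1·6·2·2)=4.898979
k∈{1,2} keeps every argument non-negative
  k=1: (−1)^0·4.8990/(2)·0.5426^3·0.8400^1 = +0.328649
  k=2: (−1)^1·4.8990/(2)·0.5426^1·0.8400^3 = -0.787744
d^2_{-1,0}(1.9946) = +0.328649 -0.787744 = -0.459095
Phases: e^{-i·(-1)·4.531}=-0.180396-0.983594i, e^{-i·(0)·1.6335}=+1.000000+0.000000i ⇒ D=+0.082819+0.451563i

Re=0.0828 Im=0.4516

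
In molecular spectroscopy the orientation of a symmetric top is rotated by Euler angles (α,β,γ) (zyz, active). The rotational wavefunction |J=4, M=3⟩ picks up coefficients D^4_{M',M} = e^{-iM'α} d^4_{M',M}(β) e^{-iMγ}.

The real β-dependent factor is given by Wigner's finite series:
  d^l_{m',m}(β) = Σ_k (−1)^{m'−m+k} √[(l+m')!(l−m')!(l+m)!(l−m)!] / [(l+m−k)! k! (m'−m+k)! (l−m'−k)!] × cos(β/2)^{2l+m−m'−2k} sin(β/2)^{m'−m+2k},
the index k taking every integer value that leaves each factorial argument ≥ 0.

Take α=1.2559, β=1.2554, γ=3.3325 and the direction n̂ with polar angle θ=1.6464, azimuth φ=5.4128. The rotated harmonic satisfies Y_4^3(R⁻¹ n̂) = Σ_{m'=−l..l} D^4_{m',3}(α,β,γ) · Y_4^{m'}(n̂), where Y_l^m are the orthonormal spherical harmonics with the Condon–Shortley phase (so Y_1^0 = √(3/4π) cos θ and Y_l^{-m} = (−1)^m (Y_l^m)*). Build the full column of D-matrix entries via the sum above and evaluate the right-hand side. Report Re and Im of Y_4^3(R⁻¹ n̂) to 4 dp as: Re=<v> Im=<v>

Need the full column D^4_{m',3} for m'=−4..4 at α=1.2559, β=1.2554, γ=3.3325.
cos(β/2)=0.809380, sin(β/2)=0.587285
d^4_{-4,3}: single k=7 term ⇒ +0.055162;  D = +0.014262+0.053286i
d^4_{-3,3}: k∈[6..7] ⇒ +0.188146 -0.014151 = +0.173995;  D = +0.173747+0.009284i
d^4_{-2,3}: k∈[5..6] ⇒ +0.415802 -0.072972 = +0.342830;  D = +0.123423-0.319842i
d^4_{-1,3}: k∈[4..5] ⇒ +0.675343 -0.213338 = +0.462005;  D = -0.358318-0.291646i
d^4_{0,3}: k∈[3..4] ⇒ +0.832480 -0.438294 = +0.394185;  D = -0.331285+0.213618i
d^4_{1,3}: k∈[2..3] ⇒ +0.769633 -0.675343 = +0.094290;  D = +0.024042+0.091173i
d^4_{2,3}: k∈[1..2] ⇒ +0.500013 -0.789759 = -0.289746;  D = -0.289274-0.016527i
d^4_{3,3}: k∈[0..1] ⇒ +0.184171 -0.678753 = -0.494582;  D = -0.179755+0.460759i
d^4_{4,3}: single k=0 term ⇒ -0.377975;  D = +0.292265+0.239679i
Y_4^{m'}(θ=1.6464,φ=5.4128) and Σ D·Y over m':
  (+0.0143+0.0533i)·(-0.4125-0.1459i)  (+0.1737+0.0093i)·(+0.0809-0.0474i)  (+0.1234-0.3198i)·(+0.0540-0.3147i)  (-0.3583-0.2916i)·(+0.0680+0.0806i)  (-0.3313+0.2136i)·(+0.2994+0.0000i)  (+0.0240+0.0912i)·(-0.0680+0.0806i)  (-0.2893-0.0165i)·(+0.0540+0.3147i)  (-0.1798+0.4608i)·(-0.0809-0.0474i)  (+0.2923+0.2397i)·(-0.4125+0.1459i)
Y_4^3(R⁻¹ n̂) = -0.316174-0.253587i

Re=-0.3162 Im=-0.2536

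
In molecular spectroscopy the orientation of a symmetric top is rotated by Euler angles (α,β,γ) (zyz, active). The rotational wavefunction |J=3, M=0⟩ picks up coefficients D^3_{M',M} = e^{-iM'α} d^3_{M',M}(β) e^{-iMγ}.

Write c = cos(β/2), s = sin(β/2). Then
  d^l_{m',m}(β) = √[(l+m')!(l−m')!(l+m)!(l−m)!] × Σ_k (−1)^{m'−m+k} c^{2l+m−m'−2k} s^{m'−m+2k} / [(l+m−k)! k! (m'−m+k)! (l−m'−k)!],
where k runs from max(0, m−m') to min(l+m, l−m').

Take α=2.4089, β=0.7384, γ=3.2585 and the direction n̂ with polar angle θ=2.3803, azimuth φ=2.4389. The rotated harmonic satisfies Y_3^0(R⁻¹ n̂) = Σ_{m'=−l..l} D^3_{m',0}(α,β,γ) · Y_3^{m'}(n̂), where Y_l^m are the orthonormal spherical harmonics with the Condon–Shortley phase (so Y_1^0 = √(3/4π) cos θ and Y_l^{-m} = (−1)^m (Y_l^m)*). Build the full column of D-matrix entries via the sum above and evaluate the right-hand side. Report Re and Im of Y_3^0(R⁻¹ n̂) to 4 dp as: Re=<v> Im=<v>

Need the full column D^3_{m',0} for m'=−3..3 at α=2.4089, β=0.7384, γ=3.2585.
cos(β/2)=0.932616, sin(β/2)=0.360869
d^3_{-3,0}: single k=3 term ⇒ +0.170480;  D = +0.100063+0.138025i
d^3_{-2,0}: k∈[2..3] ⇒ +0.539601 -0.080792 = +0.458809;  D = +0.048274-0.456263i
d^3_{-1,0}: k∈[1..3] ⇒ +0.881974 -0.396161 +0.019772 = +0.505585;  D = -0.375840+0.338173i
d^3_{0,0}: k∈[0..3] ⇒ +0.657988 -0.886655 +0.132754 -0.002209 = -0.098121;  D = -0.098121+0.000000i
d^3_{1,0}: k∈[0..2] ⇒ -0.881974 +0.396161 -0.019772 = -0.505585;  D = +0.375840+0.338173i
d^3_{2,0}: k∈[0..1] ⇒ +0.539601 -0.080792 = +0.458809;  D = +0.048274+0.456263i
d^3_{3,0}: single k=0 term ⇒ -0.170480;  D = -0.100063+0.138025i
Y_3^{m'}(θ=2.3803,φ=2.4389) and Σ D·Y over m':
  (+0.1001+0.1380i)·(+0.0701-0.1177i)  (+0.0483-0.4563i)·(-0.0580-0.3473i)  (-0.3758+0.3382i)·(-0.2757-0.2335i)  (-0.0981+0.0000i)·(+0.1025+0.0000i)  (+0.3758+0.3382i)·(+0.2757-0.2335i)  (+0.0483+0.4563i)·(-0.0580+0.3473i)  (-0.1001+0.1380i)·(-0.0701-0.1177i)
Y_3^0(R⁻¹ n̂) = +0.079095+0.000000i

Re=0.0791 Im=0.0000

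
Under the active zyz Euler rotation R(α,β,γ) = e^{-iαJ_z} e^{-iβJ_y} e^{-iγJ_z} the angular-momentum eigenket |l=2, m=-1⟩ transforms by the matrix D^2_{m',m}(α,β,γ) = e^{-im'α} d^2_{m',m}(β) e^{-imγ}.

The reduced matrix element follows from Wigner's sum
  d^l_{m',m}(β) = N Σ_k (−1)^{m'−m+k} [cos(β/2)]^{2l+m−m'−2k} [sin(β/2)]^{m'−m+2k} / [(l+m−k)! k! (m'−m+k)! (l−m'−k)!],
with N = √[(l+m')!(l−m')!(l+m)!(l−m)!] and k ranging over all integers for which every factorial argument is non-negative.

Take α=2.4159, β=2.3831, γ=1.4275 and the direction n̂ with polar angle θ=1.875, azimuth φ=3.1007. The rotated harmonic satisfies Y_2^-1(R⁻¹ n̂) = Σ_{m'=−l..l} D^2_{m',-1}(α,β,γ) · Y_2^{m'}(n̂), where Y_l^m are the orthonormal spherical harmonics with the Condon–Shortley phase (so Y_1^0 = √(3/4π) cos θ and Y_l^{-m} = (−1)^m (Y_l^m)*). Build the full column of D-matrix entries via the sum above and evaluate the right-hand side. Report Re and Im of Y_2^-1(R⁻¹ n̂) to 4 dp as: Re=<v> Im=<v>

Re=0.3084 Im=-0.2316

Need the full column D^2_{m',-1} for m'=−2..2 at α=2.4159, β=2.3831, γ=1.4275.
cos(β/2)=0.370220, sin(β/2)=0.928944
d^2_{-2,-1}: single k=1 term ⇒ +0.094276;  D = +0.094249-0.002252i
d^2_{-1,-1}: k∈[0..1] ⇒ +0.018786 -0.354831 = -0.336044;  D = +0.256629+0.216950i
d^2_{0,-1}: k∈[0..1] ⇒ -0.115464 +0.726950 = +0.611486;  D = +0.087324+0.605219i
d^2_{1,-1}: k∈[0..1] ⇒ +0.354831 -0.744660 = -0.389829;  D = -0.214417+0.325565i
d^2_{2,-1}: single k=0 term ⇒ -0.593552;  D = +0.573188-0.154143i
Y_2^{m'}(θ=1.875,φ=3.1007) and Σ D·Y over m':
  (+0.0942-0.0023i)·(+0.3504+0.0287i)  (+0.2566+0.2169i)·(+0.2206+0.0090i)  (+0.0873+0.6052i)·(-0.2305+0.0000i)  (-0.2144+0.3256i)·(-0.2206+0.0090i)  (+0.5732-0.1541i)·(+0.3504-0.0287i)
Y_2^-1(R⁻¹ n̂) = +0.308420-0.231647i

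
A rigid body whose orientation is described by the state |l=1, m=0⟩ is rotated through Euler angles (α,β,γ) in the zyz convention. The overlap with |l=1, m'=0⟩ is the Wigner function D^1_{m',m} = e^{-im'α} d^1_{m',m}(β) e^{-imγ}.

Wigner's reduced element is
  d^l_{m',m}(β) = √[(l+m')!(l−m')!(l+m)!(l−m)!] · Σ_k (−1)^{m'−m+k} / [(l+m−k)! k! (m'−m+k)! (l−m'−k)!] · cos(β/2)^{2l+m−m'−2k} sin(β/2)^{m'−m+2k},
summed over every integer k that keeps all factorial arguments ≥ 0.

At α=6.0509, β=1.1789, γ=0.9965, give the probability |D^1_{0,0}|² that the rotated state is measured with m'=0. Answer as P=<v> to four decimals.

P=0.1459

D^1_{0,0}(6.0509,1.1789,0.9965) = e^{-i·0·6.0509}·d^1_{0,0}(1.1789)·e^{-i·0·0.9965}. Compute d first:
c=cos(1.1789/2)=0.831247, s=sin(1.1789/2)=0.555904; N=√[1·1·1·1]=1.000000
Admissible k: 0..1 (factorial args all ≥0)
  k=0: (−1)^0·1.0000/(1)·0.8312^2·0.5559^0 = +0.690971
  k=1: (−1)^1·1.0000/(1)·0.8312^0·0.5559^2 = -0.309029
d^1_{0,0}(1.1789) = +0.690971 -0.309029 = +0.381942
|D^1_{0,0}|² = |d^1_{0,0}(β)|² = (+0.381942)² = 0.145879 (the z-rotation phases have unit modulus)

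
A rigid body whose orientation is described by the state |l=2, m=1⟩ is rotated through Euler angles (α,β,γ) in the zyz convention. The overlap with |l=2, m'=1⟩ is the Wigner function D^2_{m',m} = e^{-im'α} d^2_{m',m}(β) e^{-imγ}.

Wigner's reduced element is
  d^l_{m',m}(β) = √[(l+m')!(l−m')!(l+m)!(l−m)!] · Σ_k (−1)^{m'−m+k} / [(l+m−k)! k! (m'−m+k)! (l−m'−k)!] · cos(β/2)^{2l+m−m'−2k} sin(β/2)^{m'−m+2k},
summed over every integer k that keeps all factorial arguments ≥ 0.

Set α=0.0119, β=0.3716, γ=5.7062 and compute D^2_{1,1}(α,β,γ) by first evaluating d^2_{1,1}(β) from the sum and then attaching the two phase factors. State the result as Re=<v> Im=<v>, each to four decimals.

First d^2_{1,1}(β=0.3716), then the phase factors e^{-i(1)α} and e^{-i(1)γ}:
c=cos(0.3716/2)=0.982789, s=sin(0.3716/2)=0.184733; N=√[6·1·6·1]=6.000000
k: max(0,(1)−(1))=0 … min(2+(1),2−(1))=1
  k=0: (−1)^0·6.0000/(6)·0.9828^4·0.1847^0 = +0.932912
  k=1: (−1)^1·6.0000/(2)·0.9828^2·0.1847^2 = -0.098885
d^2_{1,1}(0.3716) = +0.932912 -0.098885 = +0.834027
Phases: e^{-i·(1)·0.0119}=+0.999929-0.011900i, e^{-i·(1)·5.7062}=+0.838111+0.545500i ⇒ D=+0.704372+0.446612i

Re=0.7044 Im=0.4466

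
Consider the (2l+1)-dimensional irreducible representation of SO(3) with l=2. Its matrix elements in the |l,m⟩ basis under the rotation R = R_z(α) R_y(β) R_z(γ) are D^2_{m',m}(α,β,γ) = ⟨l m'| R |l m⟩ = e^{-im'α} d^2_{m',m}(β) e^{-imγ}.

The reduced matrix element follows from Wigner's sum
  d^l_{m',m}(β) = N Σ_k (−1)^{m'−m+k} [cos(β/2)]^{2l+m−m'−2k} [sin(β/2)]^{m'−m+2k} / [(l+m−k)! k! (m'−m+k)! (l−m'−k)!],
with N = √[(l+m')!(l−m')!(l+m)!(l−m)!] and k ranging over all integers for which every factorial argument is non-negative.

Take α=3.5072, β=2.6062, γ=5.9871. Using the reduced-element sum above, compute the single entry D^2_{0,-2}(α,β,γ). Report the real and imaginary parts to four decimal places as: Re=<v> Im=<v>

Re=0.1323 Im=-0.0890

D^2_{0,-2}(3.5072,2.6062,5.9871) = e^{-i·0·3.5072}·d^2_{0,-2}(2.6062)·e^{-i·-2·5.9871}. Compute d first:
Half-angle: c=0.264511, s=0.964383. N=√(2·2·1·24)=9.797959
k∈{0} keeps every argument non-negative
  k=0: (−1)^2·9.7980/(4)·0.2645^2·0.9644^2 = +0.159390
d^2_{0,-2}(2.6062) = +0.159390
D = (+1.000000+0.000000i)·(+0.159390)·(+0.829731-0.558163i) = +0.132251-0.088966i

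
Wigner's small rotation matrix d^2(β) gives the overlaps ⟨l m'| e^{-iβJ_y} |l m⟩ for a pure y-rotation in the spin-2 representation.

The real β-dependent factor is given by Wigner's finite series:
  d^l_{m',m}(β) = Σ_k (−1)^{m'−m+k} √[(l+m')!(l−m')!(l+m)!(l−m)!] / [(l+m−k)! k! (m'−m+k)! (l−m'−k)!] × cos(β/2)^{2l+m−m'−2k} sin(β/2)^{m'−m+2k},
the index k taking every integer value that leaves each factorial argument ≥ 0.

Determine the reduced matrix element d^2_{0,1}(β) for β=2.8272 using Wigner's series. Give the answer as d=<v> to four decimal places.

d^2_{0,1}(β=2.8272) via Wigner's sum:
Half-angle: c=0.156550, s=0.987670. N=√(2·2·6·1)=4.898979
The bounds max(0,m−m')=1 and min(l+m,l−m')=2 give 2 terms
  k=1: (−1)^0·4.8990/(2)·0.1565^3·0.9877^1 = +0.009282
  k=2: (−1)^1·4.8990/(2)·0.1565^1·0.9877^3 = -0.369457
d^2_{0,1}(2.8272) = +0.009282 -0.369457 = -0.360175

d=-0.3602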